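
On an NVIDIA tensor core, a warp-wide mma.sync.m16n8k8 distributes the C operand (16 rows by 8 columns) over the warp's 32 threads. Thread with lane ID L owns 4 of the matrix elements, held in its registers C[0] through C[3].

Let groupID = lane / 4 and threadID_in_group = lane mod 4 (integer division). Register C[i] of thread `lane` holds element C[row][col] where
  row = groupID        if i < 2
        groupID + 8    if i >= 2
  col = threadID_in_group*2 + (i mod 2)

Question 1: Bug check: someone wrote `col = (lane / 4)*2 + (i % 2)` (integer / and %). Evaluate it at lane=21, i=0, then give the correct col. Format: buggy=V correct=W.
`(lane / 4)*2 + (i % 2)`[21,0]->10
L=21->g=21>>2=5, t=21&3=1
[0]->row 5+0=5  col 1·2+0=2
col: 10 vs 2

buggy=10 correct=2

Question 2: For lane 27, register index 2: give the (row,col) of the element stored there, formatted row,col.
14,6

lane 27: G=6 (27/4), T=3 (27%4)
i=2: r=6+8=14, c=3*2+0=6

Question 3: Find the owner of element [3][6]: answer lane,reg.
r=3→G=3,rhi=0  c=6→T=3,p=0
L=3*4+3=15  i=0*2+0=0

15,0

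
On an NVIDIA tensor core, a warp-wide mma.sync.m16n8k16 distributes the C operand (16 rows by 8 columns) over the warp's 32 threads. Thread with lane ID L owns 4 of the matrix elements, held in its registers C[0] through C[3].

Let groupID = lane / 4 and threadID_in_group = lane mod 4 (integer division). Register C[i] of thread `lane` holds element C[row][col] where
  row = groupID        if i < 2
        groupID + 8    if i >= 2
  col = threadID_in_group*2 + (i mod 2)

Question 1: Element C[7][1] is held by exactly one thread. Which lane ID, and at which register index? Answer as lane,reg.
28,1

r=7->g=7,rb=0  c=1->t=0,b0=1
L=7*4+0=28  i=0*2+1=1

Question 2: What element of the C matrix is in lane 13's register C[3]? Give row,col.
13: gr=3,th=1
[3] (3+8,1*2+1) = (11,3)

11,3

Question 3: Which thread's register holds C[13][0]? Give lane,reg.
r: 13->gid=5,r8=1  c: 0->tid=0,i&1=0
L=5*4+0=20  i=1*2+0=2

20,2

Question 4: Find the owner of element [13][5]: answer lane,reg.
r=13→G=5,rhi=1  c=5→T=2,p=1
L=5*4+2=22  i=1*2+1=3

22,3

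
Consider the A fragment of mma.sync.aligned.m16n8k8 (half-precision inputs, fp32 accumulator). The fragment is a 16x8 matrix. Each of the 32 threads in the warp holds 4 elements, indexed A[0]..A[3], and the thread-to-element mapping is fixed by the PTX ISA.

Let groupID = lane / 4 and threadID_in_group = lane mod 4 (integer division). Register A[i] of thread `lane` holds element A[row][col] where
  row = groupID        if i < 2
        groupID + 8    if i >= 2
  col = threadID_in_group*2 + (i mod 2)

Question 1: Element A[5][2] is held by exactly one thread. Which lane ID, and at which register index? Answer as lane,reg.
21,0

r=5->g=5,rb=0  c=2->t=1,b0=0
L=5*4+1=21  i=0*2+0=0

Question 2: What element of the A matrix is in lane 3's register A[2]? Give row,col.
L=3→G=3>>2=0, T=3&3=3
[2]→row 0+8=8  col 3·2+0=6

8,6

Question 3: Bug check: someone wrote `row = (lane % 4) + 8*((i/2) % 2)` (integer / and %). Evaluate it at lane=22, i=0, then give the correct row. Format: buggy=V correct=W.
buggy=2 correct=5

`(lane % 4) + 8*((i/2) % 2)`[22,0]->2
L=22->gid=22>>2=5, tid=22&3=2
[0]->row 5+0=5  col 2·2+0=4
row: 2 vs 5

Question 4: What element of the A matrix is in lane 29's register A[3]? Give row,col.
15,3

29: g=7,t=1
[3] (7+8,1*2+1) = (15,3)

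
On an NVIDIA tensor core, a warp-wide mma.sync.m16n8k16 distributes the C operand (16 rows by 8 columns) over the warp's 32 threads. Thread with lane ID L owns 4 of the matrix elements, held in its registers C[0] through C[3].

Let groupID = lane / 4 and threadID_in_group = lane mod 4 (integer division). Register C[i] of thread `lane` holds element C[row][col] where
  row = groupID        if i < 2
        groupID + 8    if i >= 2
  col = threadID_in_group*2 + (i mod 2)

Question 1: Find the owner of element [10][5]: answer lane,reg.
r=10→G=2,rhi=1  c=5→T=2,p=1
L=2*4+2=10  i=1*2+1=3

10,3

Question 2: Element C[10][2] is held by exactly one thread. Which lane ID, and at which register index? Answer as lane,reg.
r: 10->gid=2,r8=1  c: 2->tid=1,i&1=0
L=2*4+1=9  i=1*2+0=2

9,2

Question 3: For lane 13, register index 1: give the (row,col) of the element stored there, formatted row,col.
3,3

L=13=>grp=13>>2=3, tig=13&3=1
[1]=>row 3+0=3  col 1·2+1=3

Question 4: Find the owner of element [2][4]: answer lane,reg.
r=2⇒gr=2,Rb=0  c=4⇒th=2,odd=0
L=2*4+2=10  i=0*2+0=0

10,0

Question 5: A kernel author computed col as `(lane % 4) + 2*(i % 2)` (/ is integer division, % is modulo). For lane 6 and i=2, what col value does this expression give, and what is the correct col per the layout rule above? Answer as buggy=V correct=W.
`(lane % 4) + 2*(i % 2)`[6,2]→2
6: G=1,T=2
[2] (1+8,2*2+0) = (9,4)
col: 2 vs 4

buggy=2 correct=4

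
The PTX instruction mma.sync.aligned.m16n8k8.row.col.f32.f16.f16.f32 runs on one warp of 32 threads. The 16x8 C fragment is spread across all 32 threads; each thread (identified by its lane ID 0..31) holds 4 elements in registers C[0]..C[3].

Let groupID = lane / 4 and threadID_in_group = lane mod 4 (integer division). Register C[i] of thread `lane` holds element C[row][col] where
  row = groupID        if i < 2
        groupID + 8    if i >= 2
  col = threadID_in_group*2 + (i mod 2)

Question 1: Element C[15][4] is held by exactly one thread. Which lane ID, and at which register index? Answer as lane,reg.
r: 15->gid=7,r8=1  c: 4->tid=2,i&1=0
L=7*4+2=30  i=1*2+0=2

30,2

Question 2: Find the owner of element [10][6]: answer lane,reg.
r=10→G=2,rhi=1  c=6→T=3,p=0
L=2*4+3=11  i=1*2+0=2

11,2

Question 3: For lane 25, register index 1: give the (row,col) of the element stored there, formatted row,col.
6,3

lane 25=>25/4=6, 25 mod 4=1
i=1  r:6+0=>6  c:2·1+1=>3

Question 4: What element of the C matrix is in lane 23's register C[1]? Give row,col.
lane 23->23/4=5, 23 mod 4=3
i=1  r:5+0->5  c:2·3+1->7

5,7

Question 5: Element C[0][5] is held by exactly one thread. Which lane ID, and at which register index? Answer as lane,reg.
2,1

r=0->g=0,rb=0  c=5->t=2,b0=1
L=0*4+2=2  i=0*2+1=1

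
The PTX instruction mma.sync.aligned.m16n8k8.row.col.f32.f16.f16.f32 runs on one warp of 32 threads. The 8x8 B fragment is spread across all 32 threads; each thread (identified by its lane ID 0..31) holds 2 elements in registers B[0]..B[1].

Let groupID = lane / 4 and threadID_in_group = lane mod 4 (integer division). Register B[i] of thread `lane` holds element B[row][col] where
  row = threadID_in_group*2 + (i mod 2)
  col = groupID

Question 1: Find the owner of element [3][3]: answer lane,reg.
c=3→G=3  r=3→T=1,p=1
L=3*4+1=13  i=1=1

13,1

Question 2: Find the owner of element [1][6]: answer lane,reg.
24,1

c: 6->gid=6  r: 1->tid=0,i&1=1
L=6*4+0=24  i=1=1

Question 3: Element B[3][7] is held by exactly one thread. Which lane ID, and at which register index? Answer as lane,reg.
29,1

c: 7->gid=7  r: 3->tid=1,i&1=1
L=7*4+1=29  i=1=1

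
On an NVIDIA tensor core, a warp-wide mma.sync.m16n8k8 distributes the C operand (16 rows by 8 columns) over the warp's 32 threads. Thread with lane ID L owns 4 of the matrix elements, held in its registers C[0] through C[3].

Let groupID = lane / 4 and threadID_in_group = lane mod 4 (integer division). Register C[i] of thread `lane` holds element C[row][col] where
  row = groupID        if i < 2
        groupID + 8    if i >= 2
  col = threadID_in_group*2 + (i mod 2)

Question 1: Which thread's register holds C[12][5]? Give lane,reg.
18,3

r:12=>grp=4,rB=1  c:5=>tig=2,lo=1
L=4*4+2=18  i=1*2+1=3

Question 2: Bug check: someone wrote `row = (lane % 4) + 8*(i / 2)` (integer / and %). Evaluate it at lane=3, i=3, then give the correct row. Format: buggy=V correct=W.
buggy=11 correct=8

`(lane % 4) + 8*(i / 2)`[3,3]->11
lane 3->3/4=0, 3 mod 4=3
i=3  r:0+8->8  c:2·3+1->7
row: 11 vs 8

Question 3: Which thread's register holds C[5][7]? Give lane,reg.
23,1

r=5->g=5,rb=0  c=7->t=3,b0=1
L=5*4+3=23  i=0*2+1=1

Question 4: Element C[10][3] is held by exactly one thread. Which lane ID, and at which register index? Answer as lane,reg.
9,3

r=10->g=2,rb=1  c=3->t=1,b0=1
L=2*4+1=9  i=1*2+1=3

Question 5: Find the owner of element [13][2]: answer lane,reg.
r=13->g=5,rb=1  c=2->t=1,b0=0
L=5*4+1=21  i=1*2+0=2

21,2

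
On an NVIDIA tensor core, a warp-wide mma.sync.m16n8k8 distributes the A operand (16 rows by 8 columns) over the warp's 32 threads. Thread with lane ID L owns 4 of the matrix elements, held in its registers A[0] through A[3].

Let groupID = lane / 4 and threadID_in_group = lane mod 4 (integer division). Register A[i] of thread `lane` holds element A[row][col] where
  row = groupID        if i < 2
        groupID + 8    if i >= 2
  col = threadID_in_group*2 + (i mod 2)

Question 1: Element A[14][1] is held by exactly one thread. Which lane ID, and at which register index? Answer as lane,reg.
r: 14->gid=6,r8=1  c: 1->tid=0,i&1=1
L=6*4+0=24  i=1*2+1=3

24,3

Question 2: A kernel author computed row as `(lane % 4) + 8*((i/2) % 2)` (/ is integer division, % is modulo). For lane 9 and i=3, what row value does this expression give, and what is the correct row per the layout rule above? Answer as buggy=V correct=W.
`(lane % 4) + 8*((i/2) % 2)`[9,3]->9
lane 9: g=2 (9/4), t=1 (9%4)
i=3: r=2+8=10, c=1*2+1=3
row: 9 vs 10

buggy=9 correct=10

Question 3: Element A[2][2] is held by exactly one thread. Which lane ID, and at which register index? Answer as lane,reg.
9,0

r: 2->gid=2,r8=0  c: 2->tid=1,i&1=0
L=2*4+1=9  i=0*2+0=0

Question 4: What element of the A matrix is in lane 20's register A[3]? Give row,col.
L=20->gid=20>>2=5, tid=20&3=0
[3]->row 5+8=13  col 0·2+1=1

13,1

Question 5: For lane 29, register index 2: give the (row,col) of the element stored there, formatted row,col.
lane 29=>29/4=7, 29 mod 4=1
i=2  r:7+8=>15  c:2·1+0=>2

15,2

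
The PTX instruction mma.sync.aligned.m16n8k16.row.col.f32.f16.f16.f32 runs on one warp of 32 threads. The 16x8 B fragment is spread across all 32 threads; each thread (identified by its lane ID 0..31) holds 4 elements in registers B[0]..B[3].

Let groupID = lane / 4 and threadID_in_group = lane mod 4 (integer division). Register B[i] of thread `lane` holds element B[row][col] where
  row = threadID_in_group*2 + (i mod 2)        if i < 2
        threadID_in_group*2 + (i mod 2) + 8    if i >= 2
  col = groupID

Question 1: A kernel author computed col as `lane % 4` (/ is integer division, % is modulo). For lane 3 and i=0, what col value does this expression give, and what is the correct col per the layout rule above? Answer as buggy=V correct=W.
buggy=3 correct=0

`lane % 4`[3,0]=>3
lane 3=>3/4=0, 3 mod 4=3
i=0  r:2·3+0+0=>6  c:0
col: 3 vs 0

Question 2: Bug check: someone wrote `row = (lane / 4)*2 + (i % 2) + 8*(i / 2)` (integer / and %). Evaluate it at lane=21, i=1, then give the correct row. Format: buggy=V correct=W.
buggy=11 correct=3

`(lane / 4)*2 + (i % 2) + 8*(i / 2)`[21,1]⇒11
lane 21: gr=5 (21/4), th=1 (21%4)
i=1: r=1*2+1+0=3, c=gr=5
row: 11 vs 3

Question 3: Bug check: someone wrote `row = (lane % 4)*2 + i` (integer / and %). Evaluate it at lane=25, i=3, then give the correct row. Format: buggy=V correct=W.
`(lane % 4)*2 + i`[25,3]⇒5
25: gr=6,th=1
[3] (1*2+1+8,6) = (11,6)
row: 5 vs 11

buggy=5 correct=11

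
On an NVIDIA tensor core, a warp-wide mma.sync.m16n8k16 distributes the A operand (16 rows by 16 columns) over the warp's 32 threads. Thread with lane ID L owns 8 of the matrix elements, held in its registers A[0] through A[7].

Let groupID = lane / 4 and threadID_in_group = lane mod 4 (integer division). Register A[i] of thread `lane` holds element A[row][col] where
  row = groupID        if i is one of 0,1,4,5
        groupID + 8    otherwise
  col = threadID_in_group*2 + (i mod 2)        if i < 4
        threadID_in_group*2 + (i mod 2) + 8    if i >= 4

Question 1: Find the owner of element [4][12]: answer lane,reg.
r=4⇒gr=4,Rb=0  c=12⇒Cb=1,th=2,odd=0
L=4*4+2=18  i=1*4+0*2+0=4

18,4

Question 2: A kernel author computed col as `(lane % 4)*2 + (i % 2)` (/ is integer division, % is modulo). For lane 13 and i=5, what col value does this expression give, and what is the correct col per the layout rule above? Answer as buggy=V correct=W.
buggy=3 correct=11

`(lane % 4)*2 + (i % 2)`[13,5]->3
13: gid=3,tid=1
[5] (3+0,1*2+1+8) = (3,11)
col: 3 vs 11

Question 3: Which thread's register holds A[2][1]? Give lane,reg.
r: 2->gid=2,r8=0  c: 1->c8=0,tid=0,i&1=1
L=2*4+0=8  i=0*4+0*2+1=1

8,1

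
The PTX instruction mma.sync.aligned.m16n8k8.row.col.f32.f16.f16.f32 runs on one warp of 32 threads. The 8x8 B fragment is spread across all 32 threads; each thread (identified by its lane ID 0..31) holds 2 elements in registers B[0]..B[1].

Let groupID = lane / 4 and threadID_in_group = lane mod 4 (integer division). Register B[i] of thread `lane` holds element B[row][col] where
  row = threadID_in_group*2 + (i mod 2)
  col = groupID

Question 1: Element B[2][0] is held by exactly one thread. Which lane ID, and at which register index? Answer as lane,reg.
1,0

c: 0->gid=0  r: 2->tid=1,i&1=0
L=0*4+1=1  i=0=0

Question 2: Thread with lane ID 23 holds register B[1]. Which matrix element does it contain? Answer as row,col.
lane 23->23/4=5, 23 mod 4=3
i=1  r:2·3+1->7  c:5

7,5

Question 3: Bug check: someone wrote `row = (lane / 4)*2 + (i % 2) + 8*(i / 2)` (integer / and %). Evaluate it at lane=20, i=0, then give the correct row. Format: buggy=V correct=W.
`(lane / 4)*2 + (i % 2) + 8*(i / 2)`[20,0]⇒10
lane 20⇒20/4=5, 20 mod 4=0
i=0  r:2·0+0⇒0  c:5
row: 10 vs 0

buggy=10 correct=0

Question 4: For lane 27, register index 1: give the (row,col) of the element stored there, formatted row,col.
lane 27: grp=6 (27/4), tig=3 (27%4)
i=1: r=3*2+1=7, c=grp=6

7,6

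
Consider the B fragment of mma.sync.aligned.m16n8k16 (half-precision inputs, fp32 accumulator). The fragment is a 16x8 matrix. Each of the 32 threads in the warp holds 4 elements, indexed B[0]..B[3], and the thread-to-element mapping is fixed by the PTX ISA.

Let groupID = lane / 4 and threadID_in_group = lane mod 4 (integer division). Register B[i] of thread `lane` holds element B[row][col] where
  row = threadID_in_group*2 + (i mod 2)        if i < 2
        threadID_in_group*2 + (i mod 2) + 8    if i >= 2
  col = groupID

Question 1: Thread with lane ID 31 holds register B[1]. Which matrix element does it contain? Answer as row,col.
lane 31⇒31/4=7, 31 mod 4=3
i=1  r:2·3+1+0⇒7  c:7

7,7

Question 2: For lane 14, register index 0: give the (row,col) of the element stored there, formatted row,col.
lane 14->14/4=3, 14 mod 4=2
i=0  r:2·2+0+0->4  c:3

4,3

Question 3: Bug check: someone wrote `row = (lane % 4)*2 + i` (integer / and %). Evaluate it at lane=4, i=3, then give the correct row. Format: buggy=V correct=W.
buggy=3 correct=9

`(lane % 4)*2 + i`[4,3]->3
lane 4: gid=1 (4/4), tid=0 (4%4)
i=3: r=0*2+1+8=9, c=gid=1
row: 3 vs 9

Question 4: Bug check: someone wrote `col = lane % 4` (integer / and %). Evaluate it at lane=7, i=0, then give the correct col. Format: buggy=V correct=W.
`lane % 4`[7,0]->3
7: g=1,t=3
[0] (3*2+0+0,1) = (6,1)
col: 3 vs 1

buggy=3 correct=1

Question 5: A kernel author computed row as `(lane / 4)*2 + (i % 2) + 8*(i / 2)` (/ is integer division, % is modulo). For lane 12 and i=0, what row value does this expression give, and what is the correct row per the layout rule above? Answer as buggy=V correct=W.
buggy=6 correct=0

`(lane / 4)*2 + (i % 2) + 8*(i / 2)`[12,0]->6
12: g=3,t=0
[0] (0*2+0+0,3) = (0,3)
row: 6 vs 0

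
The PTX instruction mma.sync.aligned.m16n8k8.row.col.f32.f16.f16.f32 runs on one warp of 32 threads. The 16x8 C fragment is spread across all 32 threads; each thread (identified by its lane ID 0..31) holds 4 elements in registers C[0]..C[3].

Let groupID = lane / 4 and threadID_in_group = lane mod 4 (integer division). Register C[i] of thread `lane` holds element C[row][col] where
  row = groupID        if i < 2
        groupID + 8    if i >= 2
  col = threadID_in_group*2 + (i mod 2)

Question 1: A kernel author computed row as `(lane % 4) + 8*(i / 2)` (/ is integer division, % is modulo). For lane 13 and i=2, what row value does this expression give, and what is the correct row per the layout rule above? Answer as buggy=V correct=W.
buggy=9 correct=11

`(lane % 4) + 8*(i / 2)`[13,2]=>9
L=13=>grp=13>>2=3, tig=13&3=1
[2]=>row 3+8=11  col 1·2+0=2
row: 9 vs 11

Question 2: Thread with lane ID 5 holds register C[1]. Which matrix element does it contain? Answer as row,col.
1,3

lane 5: grp=1 (5/4), tig=1 (5%4)
i=1: r=1+0=1, c=1*2+1=3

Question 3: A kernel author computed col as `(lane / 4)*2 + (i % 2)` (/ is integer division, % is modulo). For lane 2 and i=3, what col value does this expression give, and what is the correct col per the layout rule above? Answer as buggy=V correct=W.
buggy=1 correct=5

`(lane / 4)*2 + (i % 2)`[2,3]→1
lane 2: G=0 (2/4), T=2 (2%4)
i=3: r=0+8=8, c=2*2+1=5
col: 1 vs 5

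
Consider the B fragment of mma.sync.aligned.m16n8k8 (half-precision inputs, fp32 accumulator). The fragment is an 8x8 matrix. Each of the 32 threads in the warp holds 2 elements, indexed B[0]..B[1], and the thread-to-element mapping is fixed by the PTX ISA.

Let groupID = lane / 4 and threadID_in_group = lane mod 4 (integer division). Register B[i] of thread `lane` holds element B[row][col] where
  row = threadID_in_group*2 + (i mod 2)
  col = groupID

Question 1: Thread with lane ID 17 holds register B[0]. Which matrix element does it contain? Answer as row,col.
lane 17: grp=4 (17/4), tig=1 (17%4)
i=0: r=1*2+0=2, c=grp=4

2,4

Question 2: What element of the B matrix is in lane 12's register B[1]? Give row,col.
1,3

lane 12->12/4=3, 12 mod 4=0
i=1  r:2·0+1->1  c:3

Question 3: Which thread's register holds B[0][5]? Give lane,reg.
20,0

c: 5->gid=5  r: 0->tid=0,i&1=0
L=5*4+0=20  i=0=0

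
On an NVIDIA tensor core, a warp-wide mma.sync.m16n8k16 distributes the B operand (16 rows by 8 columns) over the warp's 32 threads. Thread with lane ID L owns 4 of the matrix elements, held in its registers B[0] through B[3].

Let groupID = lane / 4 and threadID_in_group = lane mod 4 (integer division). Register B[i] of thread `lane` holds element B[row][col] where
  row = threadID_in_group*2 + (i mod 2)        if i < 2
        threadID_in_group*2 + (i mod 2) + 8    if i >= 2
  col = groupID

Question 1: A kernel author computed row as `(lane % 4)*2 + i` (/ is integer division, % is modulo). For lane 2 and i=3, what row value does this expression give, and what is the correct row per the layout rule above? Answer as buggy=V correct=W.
buggy=7 correct=13

`(lane % 4)*2 + i`[2,3]→7
2: G=0,T=2
[3] (2*2+1+8,0) = (13,0)
row: 7 vs 13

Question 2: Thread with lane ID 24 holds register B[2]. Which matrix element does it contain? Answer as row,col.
8,6

24: G=6,T=0
[2] (0*2+0+8,6) = (8,6)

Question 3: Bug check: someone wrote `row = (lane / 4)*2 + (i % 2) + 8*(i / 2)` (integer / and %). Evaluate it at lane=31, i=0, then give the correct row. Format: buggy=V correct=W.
buggy=14 correct=6

`(lane / 4)*2 + (i % 2) + 8*(i / 2)`[31,0]⇒14
L=31⇒gr=31>>2=7, th=31&3=3
[0]⇒row 3·2+0+0=6  col gr=7
row: 14 vs 6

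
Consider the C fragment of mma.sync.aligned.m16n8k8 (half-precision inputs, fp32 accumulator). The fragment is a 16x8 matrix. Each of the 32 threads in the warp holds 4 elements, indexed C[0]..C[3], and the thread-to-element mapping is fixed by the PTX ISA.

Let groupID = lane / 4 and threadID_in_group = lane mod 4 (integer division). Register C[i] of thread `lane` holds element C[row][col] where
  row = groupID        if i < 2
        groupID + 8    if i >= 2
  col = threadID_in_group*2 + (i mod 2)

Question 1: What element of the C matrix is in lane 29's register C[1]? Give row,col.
7,3

lane 29→29/4=7, 29 mod 4=1
i=1  r:7+0→7  c:2·1+1→3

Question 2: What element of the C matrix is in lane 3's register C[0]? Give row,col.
lane 3→3/4=0, 3 mod 4=3
i=0  r:0+0→0  c:2·3+0→6

0,6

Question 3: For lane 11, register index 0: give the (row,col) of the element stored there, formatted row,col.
L=11→G=11>>2=2, T=11&3=3
[0]→row 2+0=2  col 3·2+0=6

2,6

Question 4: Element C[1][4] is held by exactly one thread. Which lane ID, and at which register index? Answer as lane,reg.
r=1→G=1,rhi=0  c=4→T=2,p=0
L=1*4+2=6  i=0*2+0=0

6,0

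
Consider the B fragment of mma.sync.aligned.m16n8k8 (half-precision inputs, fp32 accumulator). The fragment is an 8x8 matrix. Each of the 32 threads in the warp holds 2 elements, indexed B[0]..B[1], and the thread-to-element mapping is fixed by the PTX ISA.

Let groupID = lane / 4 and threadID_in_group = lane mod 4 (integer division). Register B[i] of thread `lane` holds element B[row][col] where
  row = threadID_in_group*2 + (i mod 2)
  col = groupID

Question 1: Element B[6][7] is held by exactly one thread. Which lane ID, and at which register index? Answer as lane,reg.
31,0

c:7=>grp=7  r:6=>tig=3,lo=0
L=7*4+3=31  i=0=0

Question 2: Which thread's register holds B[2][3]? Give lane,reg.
c: 3->gid=3  r: 2->tid=1,i&1=0
L=3*4+1=13  i=0=0

13,0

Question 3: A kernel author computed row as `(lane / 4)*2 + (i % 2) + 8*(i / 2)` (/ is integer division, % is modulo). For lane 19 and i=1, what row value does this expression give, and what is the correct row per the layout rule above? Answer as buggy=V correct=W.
`(lane / 4)*2 + (i % 2) + 8*(i / 2)`[19,1]->9
lane 19->19/4=4, 19 mod 4=3
i=1  r:2·3+1->7  c:4
row: 9 vs 7

buggy=9 correct=7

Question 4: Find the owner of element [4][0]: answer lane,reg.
2,0

c=0→G=0  r=4→T=2,p=0
L=0*4+2=2  i=0=0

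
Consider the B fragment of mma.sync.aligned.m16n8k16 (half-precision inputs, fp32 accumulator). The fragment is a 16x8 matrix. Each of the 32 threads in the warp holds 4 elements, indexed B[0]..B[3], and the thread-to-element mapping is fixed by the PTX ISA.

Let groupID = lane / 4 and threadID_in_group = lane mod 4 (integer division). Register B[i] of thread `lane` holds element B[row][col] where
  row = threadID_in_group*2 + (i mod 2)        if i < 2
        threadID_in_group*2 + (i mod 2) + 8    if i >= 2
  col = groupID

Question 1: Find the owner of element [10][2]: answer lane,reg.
c:2=>grp=2  r:10=>rB=1,tig=1,lo=0
L=2*4+1=9  i=1*2+0=2

9,2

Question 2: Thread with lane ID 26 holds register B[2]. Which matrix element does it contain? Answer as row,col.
12,6

lane 26⇒26/4=6, 26 mod 4=2
i=2  r:2·2+0+8⇒12  c:6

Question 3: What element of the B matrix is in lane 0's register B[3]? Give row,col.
lane 0: G=0 (0/4), T=0 (0%4)
i=3: r=0*2+1+8=9, c=G=0

9,0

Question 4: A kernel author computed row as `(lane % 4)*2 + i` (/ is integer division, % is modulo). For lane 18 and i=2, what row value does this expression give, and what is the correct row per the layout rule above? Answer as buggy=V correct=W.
`(lane % 4)*2 + i`[18,2]⇒6
lane 18: gr=4 (18/4), th=2 (18%4)
i=2: r=2*2+0+8=12, c=gr=4
row: 6 vs 12

buggy=6 correct=12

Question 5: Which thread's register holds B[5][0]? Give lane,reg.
c: 0->gid=0  r: 5->r8=0,tid=2,i&1=1
L=0*4+2=2  i=0*2+1=1

2,1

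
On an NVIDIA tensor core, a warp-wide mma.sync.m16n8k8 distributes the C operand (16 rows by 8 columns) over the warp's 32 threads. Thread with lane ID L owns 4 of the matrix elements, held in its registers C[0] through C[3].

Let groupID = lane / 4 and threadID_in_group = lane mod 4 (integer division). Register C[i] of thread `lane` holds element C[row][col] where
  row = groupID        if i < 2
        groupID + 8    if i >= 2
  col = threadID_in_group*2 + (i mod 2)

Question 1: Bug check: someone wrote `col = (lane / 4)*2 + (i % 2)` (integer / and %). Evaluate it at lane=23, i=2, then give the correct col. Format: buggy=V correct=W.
buggy=10 correct=6

`(lane / 4)*2 + (i % 2)`[23,2]→10
L=23→G=23>>2=5, T=23&3=3
[2]→row 5+8=13  col 3·2+0=6
col: 10 vs 6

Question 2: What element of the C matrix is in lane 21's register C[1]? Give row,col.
5,3

lane 21=>21/4=5, 21 mod 4=1
i=1  r:5+0=>5  c:2·1+1=>3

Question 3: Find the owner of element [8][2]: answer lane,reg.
r=8→G=0,rhi=1  c=2→T=1,p=0
L=0*4+1=1  i=1*2+0=2

1,2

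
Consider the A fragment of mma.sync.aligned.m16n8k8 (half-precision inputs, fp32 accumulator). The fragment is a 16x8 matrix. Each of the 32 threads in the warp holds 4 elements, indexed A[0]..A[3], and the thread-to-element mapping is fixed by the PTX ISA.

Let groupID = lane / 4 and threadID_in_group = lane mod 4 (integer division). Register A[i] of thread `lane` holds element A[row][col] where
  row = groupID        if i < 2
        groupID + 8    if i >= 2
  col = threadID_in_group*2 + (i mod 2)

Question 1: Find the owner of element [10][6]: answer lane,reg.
11,2

r: 10->gid=2,r8=1  c: 6->tid=3,i&1=0
L=2*4+3=11  i=1*2+0=2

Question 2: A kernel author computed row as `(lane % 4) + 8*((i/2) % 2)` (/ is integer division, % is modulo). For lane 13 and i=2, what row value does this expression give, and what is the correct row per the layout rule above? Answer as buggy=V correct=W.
buggy=9 correct=11

`(lane % 4) + 8*((i/2) % 2)`[13,2]->9
13: g=3,t=1
[2] (3+8,1*2+0) = (11,2)
row: 9 vs 11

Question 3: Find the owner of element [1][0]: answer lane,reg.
r:1=>grp=1,rB=0  c:0=>tig=0,lo=0
L=1*4+0=4  i=0*2+0=0

4,0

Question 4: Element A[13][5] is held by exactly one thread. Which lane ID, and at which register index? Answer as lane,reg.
22,3

r=13->g=5,rb=1  c=5->t=2,b0=1
L=5*4+2=22  i=1*2+1=3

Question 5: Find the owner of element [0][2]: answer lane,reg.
1,0

r=0->g=0,rb=0  c=2->t=1,b0=0
L=0*4+1=1  i=0*2+0=0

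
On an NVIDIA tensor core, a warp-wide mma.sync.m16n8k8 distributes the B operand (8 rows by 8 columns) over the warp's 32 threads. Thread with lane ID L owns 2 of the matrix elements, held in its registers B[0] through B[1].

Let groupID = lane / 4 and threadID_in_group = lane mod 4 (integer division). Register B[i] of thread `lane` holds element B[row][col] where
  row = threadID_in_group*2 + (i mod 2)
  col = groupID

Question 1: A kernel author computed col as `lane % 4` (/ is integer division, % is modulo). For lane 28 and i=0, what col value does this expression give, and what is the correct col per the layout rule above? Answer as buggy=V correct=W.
`lane % 4`[28,0]→0
lane 28→28/4=7, 28 mod 4=0
i=0  r:2·0+0→0  c:7
col: 0 vs 7

buggy=0 correct=7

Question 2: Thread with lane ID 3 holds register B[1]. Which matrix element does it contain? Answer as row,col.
lane 3: g=0 (3/4), t=3 (3%4)
i=1: r=3*2+1=7, c=g=0

7,0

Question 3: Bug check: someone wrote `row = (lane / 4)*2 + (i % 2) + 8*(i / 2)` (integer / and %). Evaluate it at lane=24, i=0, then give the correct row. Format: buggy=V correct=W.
`(lane / 4)*2 + (i % 2) + 8*(i / 2)`[24,0]=>12
lane 24: grp=6 (24/4), tig=0 (24%4)
i=0: r=0*2+0=0, c=grp=6
row: 12 vs 0

buggy=12 correct=0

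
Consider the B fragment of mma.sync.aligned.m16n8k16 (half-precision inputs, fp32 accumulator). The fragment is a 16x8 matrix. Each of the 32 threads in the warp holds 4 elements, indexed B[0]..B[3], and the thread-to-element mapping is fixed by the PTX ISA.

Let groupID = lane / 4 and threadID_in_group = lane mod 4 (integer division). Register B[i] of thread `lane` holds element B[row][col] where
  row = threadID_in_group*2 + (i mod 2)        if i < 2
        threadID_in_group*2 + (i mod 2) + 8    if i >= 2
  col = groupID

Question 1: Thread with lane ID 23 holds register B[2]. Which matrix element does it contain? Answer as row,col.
23: G=5,T=3
[2] (3*2+0+8,5) = (14,5)

14,5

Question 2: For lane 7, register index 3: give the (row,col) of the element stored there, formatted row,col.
15,1

lane 7: gr=1 (7/4), th=3 (7%4)
i=3: r=3*2+1+8=15, c=gr=1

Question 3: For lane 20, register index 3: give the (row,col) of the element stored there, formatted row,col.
lane 20->20/4=5, 20 mod 4=0
i=3  r:2·0+1+8->9  c:5

9,5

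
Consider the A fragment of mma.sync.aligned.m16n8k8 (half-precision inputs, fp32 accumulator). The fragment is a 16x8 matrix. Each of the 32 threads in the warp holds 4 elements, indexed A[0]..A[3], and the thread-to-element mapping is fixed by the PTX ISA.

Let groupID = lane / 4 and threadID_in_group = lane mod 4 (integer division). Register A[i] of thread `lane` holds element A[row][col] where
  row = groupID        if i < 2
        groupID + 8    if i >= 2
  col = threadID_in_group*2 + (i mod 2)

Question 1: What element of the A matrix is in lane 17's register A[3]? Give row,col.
12,3

L=17⇒gr=17>>2=4, th=17&3=1
[3]⇒row 4+8=12  col 1·2+1=3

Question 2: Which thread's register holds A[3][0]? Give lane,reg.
r:3=>grp=3,rB=0  c:0=>tig=0,lo=0
L=3*4+0=12  i=0*2+0=0

12,0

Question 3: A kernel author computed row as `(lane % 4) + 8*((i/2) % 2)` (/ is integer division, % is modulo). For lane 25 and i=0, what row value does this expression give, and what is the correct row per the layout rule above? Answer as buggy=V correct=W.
buggy=1 correct=6

`(lane % 4) + 8*((i/2) % 2)`[25,0]=>1
lane 25: grp=6 (25/4), tig=1 (25%4)
i=0: r=6+0=6, c=1*2+0=2
row: 1 vs 6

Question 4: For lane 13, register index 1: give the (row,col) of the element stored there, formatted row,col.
lane 13→13/4=3, 13 mod 4=1
i=1  r:3+0→3  c:2·1+1→3

3,3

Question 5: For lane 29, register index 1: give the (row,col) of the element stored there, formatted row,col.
L=29->gid=29>>2=7, tid=29&3=1
[1]->row 7+0=7  col 1·2+1=3

7,3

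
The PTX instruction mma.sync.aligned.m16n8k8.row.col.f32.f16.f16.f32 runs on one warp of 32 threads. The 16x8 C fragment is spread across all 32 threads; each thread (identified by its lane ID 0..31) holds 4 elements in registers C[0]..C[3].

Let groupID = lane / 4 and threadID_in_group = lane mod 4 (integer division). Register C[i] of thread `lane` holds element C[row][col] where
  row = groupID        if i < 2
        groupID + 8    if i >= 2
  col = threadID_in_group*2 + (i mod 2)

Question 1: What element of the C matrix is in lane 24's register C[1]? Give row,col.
lane 24→24/4=6, 24 mod 4=0
i=1  r:6+0→6  c:2·0+1→1

6,1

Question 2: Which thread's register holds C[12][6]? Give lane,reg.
r=12⇒gr=4,Rb=1  c=6⇒th=3,odd=0
L=4*4+3=19  i=1*2+0=2

19,2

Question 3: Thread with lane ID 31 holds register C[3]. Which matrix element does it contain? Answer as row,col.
15,7

lane 31: gid=7 (31/4), tid=3 (31%4)
i=3: r=7+8=15, c=3*2+1=7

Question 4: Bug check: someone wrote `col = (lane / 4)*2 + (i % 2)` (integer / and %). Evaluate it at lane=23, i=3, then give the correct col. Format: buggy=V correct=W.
`(lane / 4)*2 + (i % 2)`[23,3]⇒11
lane 23⇒23/4=5, 23 mod 4=3
i=3  r:5+8⇒13  c:2·3+1⇒7
col: 11 vs 7

buggy=11 correct=7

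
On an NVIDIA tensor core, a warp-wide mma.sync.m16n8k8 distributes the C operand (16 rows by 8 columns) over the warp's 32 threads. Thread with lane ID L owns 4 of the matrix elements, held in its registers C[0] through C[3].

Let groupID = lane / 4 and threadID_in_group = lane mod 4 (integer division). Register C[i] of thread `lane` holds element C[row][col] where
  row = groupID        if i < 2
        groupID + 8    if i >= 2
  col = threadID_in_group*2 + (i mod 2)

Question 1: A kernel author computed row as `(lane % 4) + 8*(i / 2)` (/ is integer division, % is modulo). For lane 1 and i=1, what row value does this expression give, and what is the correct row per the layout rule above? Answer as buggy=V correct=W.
buggy=1 correct=0

`(lane % 4) + 8*(i / 2)`[1,1]=>1
L=1=>grp=1>>2=0, tig=1&3=1
[1]=>row 0+0=0  col 1·2+1=3
row: 1 vs 0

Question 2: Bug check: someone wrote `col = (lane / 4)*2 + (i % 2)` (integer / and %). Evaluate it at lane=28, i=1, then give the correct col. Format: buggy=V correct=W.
`(lane / 4)*2 + (i % 2)`[28,1]⇒15
28: gr=7,th=0
[1] (7+0,0*2+1) = (7,1)
col: 15 vs 1

buggy=15 correct=1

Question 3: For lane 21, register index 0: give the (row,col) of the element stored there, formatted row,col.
5,2

lane 21=>21/4=5, 21 mod 4=1
i=0  r:5+0=>5  c:2·1+0=>2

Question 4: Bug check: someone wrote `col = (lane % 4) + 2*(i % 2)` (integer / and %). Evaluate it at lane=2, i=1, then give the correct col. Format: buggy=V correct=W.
buggy=4 correct=5

`(lane % 4) + 2*(i % 2)`[2,1]->4
lane 2: g=0 (2/4), t=2 (2%4)
i=1: r=0+0=0, c=2*2+1=5
col: 4 vs 5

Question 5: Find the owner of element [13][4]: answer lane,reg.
r=13⇒gr=5,Rb=1  c=4⇒th=2,odd=0
L=5*4+2=22  i=1*2+0=2

22,2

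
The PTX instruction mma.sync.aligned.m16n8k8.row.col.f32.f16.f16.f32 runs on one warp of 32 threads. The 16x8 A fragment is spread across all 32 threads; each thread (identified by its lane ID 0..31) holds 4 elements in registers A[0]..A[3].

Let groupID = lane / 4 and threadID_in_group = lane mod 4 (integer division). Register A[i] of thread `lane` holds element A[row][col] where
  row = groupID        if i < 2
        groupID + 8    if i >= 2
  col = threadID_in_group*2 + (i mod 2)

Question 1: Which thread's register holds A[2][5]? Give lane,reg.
10,1

r:2=>grp=2,rB=0  c:5=>tig=2,lo=1
L=2*4+2=10  i=0*2+1=1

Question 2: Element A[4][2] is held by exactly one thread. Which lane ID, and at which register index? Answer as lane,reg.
r=4→G=4,rhi=0  c=2→T=1,p=0
L=4*4+1=17  i=0*2+0=0

17,0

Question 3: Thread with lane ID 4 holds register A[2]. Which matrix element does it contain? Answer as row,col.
lane 4->4/4=1, 4 mod 4=0
i=2  r:1+8->9  c:2·0+0->0

9,0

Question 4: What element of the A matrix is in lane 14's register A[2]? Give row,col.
11,4

L=14->gid=14>>2=3, tid=14&3=2
[2]->row 3+8=11  col 2·2+0=4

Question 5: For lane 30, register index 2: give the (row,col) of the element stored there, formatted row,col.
15,4

30: g=7,t=2
[2] (7+8,2*2+0) = (15,4)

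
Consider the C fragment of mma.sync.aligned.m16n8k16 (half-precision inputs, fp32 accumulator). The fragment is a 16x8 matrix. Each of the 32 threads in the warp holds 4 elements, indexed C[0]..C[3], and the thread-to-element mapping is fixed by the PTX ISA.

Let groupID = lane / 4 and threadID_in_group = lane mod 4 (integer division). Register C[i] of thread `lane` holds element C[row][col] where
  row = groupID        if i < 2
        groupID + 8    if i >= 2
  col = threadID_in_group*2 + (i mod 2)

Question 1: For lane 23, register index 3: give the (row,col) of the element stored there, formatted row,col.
lane 23->23/4=5, 23 mod 4=3
i=3  r:5+8->13  c:2·3+1->7

13,7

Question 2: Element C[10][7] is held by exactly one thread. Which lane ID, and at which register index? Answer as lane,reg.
r=10->g=2,rb=1  c=7->t=3,b0=1
L=2*4+3=11  i=1*2+1=3

11,3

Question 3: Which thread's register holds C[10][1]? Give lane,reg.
r=10⇒gr=2,Rb=1  c=1⇒th=0,odd=1
L=2*4+0=8  i=1*2+1=3

8,3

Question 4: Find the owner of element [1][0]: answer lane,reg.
r=1⇒gr=1,Rb=0  c=0⇒th=0,odd=0
L=1*4+0=4  i=0*2+0=0

4,0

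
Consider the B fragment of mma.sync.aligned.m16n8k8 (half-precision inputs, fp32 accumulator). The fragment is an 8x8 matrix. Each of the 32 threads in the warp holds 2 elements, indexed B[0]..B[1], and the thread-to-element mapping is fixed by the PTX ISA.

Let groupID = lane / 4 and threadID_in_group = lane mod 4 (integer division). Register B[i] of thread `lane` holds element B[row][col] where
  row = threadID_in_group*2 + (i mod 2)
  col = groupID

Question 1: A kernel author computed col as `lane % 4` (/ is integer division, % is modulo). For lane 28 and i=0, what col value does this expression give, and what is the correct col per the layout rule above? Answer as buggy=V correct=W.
`lane % 4`[28,0]->0
L=28->g=28>>2=7, t=28&3=0
[0]->row 0·2+0=0  col g=7
col: 0 vs 7

buggy=0 correct=7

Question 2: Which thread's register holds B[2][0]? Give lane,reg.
1,0

c=0→G=0  r=2→T=1,p=0
L=0*4+1=1  i=0=0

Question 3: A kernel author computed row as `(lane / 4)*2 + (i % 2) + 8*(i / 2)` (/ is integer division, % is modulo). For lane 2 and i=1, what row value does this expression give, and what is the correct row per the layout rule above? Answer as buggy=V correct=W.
buggy=1 correct=5

`(lane / 4)*2 + (i % 2) + 8*(i / 2)`[2,1]->1
lane 2: g=0 (2/4), t=2 (2%4)
i=1: r=2*2+1=5, c=g=0
row: 1 vs 5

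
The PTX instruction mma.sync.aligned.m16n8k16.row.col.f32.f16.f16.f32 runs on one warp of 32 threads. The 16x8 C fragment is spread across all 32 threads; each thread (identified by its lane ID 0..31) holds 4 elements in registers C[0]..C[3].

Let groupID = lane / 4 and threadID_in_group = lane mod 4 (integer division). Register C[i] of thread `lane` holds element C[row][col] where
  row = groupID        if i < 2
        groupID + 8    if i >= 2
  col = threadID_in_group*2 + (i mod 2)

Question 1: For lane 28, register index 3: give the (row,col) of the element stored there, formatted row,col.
lane 28: gr=7 (28/4), th=0 (28%4)
i=3: r=7+8=15, c=0*2+1=1

15,1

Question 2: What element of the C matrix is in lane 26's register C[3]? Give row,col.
26: grp=6,tig=2
[3] (6+8,2*2+1) = (14,5)

14,5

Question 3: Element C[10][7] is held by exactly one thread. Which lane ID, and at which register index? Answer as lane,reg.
11,3

r=10⇒gr=2,Rb=1  c=7⇒th=3,odd=1
L=2*4+3=11  i=1*2+1=3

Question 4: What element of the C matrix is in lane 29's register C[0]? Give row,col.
7,2

L=29->g=29>>2=7, t=29&3=1
[0]->row 7+0=7  col 1·2+0=2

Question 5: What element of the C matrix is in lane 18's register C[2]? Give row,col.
12,4

lane 18: grp=4 (18/4), tig=2 (18%4)
i=2: r=4+8=12, c=2*2+0=4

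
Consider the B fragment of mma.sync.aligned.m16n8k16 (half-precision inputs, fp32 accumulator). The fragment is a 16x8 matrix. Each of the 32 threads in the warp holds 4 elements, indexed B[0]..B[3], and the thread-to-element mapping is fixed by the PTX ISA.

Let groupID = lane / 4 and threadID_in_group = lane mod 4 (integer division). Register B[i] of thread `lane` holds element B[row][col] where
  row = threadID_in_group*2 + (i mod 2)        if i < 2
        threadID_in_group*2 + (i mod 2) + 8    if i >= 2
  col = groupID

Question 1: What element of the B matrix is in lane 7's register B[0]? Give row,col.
7: grp=1,tig=3
[0] (3*2+0+0,1) = (6,1)

6,1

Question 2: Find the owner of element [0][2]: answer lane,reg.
8,0

c=2→G=2  r=0→rhi=0,T=0,p=0
L=2*4+0=8  i=0*2+0=0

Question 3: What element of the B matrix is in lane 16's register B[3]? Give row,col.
9,4

lane 16: gr=4 (16/4), th=0 (16%4)
i=3: r=0*2+1+8=9, c=gr=4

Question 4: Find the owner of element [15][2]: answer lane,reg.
11,3

c=2→G=2  r=15→rhi=1,T=3,p=1
L=2*4+3=11  i=1*2+1=3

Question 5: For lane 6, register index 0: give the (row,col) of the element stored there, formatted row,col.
4,1

lane 6->6/4=1, 6 mod 4=2
i=0  r:2·2+0+0->4  c:1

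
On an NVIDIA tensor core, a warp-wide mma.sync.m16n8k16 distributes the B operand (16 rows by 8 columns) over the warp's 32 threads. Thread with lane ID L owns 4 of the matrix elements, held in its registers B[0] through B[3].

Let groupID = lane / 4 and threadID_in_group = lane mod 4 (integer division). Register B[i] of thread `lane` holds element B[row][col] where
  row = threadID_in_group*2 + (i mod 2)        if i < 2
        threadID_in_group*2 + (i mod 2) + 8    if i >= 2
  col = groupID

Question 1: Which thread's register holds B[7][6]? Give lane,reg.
27,1

c=6→G=6  r=7→rhi=0,T=3,p=1
L=6*4+3=27  i=0*2+1=1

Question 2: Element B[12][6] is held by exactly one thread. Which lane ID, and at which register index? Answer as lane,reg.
c:6=>grp=6  r:12=>rB=1,tig=2,lo=0
L=6*4+2=26  i=1*2+0=2

26,2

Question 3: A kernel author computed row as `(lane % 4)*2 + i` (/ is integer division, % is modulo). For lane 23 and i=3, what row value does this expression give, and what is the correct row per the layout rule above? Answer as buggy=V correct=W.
`(lane % 4)*2 + i`[23,3]->9
lane 23->23/4=5, 23 mod 4=3
i=3  r:2·3+1+8->15  c:5
row: 9 vs 15

buggy=9 correct=15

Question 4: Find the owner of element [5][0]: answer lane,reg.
2,1

c=0->g=0  r=5->rb=0,t=2,b0=1
L=0*4+2=2  i=0*2+1=1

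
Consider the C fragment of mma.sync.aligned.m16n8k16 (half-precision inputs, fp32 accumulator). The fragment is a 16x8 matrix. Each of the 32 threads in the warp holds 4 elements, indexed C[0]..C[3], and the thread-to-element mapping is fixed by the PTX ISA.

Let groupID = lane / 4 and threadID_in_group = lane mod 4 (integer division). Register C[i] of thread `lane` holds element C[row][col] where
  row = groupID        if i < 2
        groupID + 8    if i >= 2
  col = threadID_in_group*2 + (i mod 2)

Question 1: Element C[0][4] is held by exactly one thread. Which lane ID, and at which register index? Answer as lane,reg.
r:0=>grp=0,rB=0  c:4=>tig=2,lo=0
L=0*4+2=2  i=0*2+0=0

2,0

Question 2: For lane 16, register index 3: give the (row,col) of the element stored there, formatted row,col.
12,1

lane 16=>16/4=4, 16 mod 4=0
i=3  r:4+8=>12  c:2·0+1=>1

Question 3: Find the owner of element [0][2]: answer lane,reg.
r=0->g=0,rb=0  c=2->t=1,b0=0
L=0*4+1=1  i=0*2+0=0

1,0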